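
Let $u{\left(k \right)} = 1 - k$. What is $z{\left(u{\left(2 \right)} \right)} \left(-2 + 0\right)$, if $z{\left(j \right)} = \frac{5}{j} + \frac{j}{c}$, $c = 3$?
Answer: $\frac{32}{3} \approx 10.667$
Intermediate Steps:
$z{\left(j \right)} = \frac{5}{j} + \frac{j}{3}$
$z{\left(u{\left(2 \right)} \right)} \left(-2 + 0\right) = \left(\frac{5}{1 - 2} + \frac{1 - 2}{3}\right) \left(-2 + 0\right) = \left(\frac{5}{1 - 2} + \frac{1 - 2}{3}\right) \left(-2\right) = \left(\frac{5}{-1} + \frac{1}{3} \left(-1\right)\right) \left(-2\right) = \left(5 \left(-1\right) - \frac{1}{3}\right) \left(-2\right) = \left(-5 - \frac{1}{3}\right) \left(-2\right) = \left(- \frac{16}{3}\right) \left(-2\right) = \frac{32}{3}$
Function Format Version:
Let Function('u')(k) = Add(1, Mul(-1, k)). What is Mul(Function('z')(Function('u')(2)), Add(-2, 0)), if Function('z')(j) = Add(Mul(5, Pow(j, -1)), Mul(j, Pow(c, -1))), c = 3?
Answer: Rational(32, 3) ≈ 10.667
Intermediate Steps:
Function('z')(j) = Add(Mul(5, Pow(j, -1)), Mul(Rational(1, 3), j)) (Function('z')(j) = Add(Mul(5, Pow(j, -1)), Mul(j, Pow(3, -1))) = Add(Mul(5, Pow(j, -1)), Mul(j, Rational(1, 3))) = Add(Mul(5, Pow(j, -1)), Mul(Rational(1, 3), j)))
Mul(Function('z')(Function('u')(2)), Add(-2, 0)) = Mul(Add(Mul(5, Pow(Add(1, Mul(-1, 2)), -1)), Mul(Rational(1, 3), Add(1, Mul(-1, 2)))), Add(-2, 0)) = Mul(Add(Mul(5, Pow(Add(1, -2), -1)), Mul(Rational(1, 3), Add(1, -2))), -2) = Mul(Add(Mul(5, Pow(-1, -1)), Mul(Rational(1, 3), -1)), -2) = Mul(Add(Mul(5, -1), Rational(-1, 3)), -2) = Mul(Add(-5, Rational(-1, 3)), -2) = Mul(Rational(-16, 3), -2) = Rational(32, 3)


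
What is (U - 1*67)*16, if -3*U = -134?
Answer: -1072/3 ≈ -357.33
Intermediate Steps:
U = 134/3 (U = -⅓*(-134) = 134/3 ≈ 44.667)
(U - 1*67)*16 = (134/3 - 1*67)*16 = (134/3 - 67)*16 = -67/3*16 = -1072/3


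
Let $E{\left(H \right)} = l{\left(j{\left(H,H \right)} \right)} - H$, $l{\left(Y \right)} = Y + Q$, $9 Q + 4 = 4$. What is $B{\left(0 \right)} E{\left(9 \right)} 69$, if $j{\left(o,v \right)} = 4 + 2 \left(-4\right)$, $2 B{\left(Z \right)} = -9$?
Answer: $\frac{8073}{2} \approx 4036.5$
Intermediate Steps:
$B{\left(Z \right)} = - \frac{9}{2}$ ($B{\left(Z \right)} = \frac{1}{2} \left(-9\right) = - \frac{9}{2}$)
$j{\left(o,v \right)} = -4$ ($j{\left(o,v \right)} = 4 - 8 = -4$)
$Q = 0$ ($Q = - \frac{4}{9} + \frac{1}{9} \cdot 4 = - \frac{4}{9} + \frac{4}{9} = 0$)
$l{\left(Y \right)} = Y$ ($l{\left(Y \right)} = Y + 0 = Y$)
$E{\left(H \right)} = -4 - H$
$B{\left(0 \right)} E{\left(9 \right)} 69 = - \frac{9 \left(-4 - 9\right)}{2} \cdot 69 = \left(- \frac{9}{2}\right) \left(-13\right) 69 = \frac{117}{2} \cdot 69 = \frac{8073}{2}$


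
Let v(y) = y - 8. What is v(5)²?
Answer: 9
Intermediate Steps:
v(y) = -8 + y
v(5)² = (-8 + 5)² = (-3)² = 9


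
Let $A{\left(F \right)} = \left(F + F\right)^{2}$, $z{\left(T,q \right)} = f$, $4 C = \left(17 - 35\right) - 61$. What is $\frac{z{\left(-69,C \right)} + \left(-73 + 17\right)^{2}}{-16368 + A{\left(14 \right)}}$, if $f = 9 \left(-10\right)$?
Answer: $- \frac{1523}{7792} \approx -0.19546$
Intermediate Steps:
$C = - \frac{79}{4}$ ($C = \frac{\left(17 - 35\right) - 61}{4} = \frac{-18 - 61}{4} = \frac{1}{4} \left(-79\right) = - \frac{79}{4} \approx -19.75$)
$f = -90$
$z{\left(T,q \right)} = -90$
$A{\left(F \right)} = 4 F^{2}$ ($A{\left(F \right)} = \left(2 F\right)^{2} = 4 F^{2}$)
$\frac{z{\left(-69,C \right)} + \left(-73 + 17\right)^{2}}{-16368 + A{\left(14 \right)}} = \frac{-90 + \left(-73 + 17\right)^{2}}{-16368 + 4 \cdot 14^{2}} = \frac{-90 + \left(-56\right)^{2}}{-16368 + 4 \cdot 196} = \frac{-90 + 3136}{-16368 + 784} = \frac{3046}{-15584} = 3046 \left(- \frac{1}{15584}\right) = - \frac{1523}{7792}$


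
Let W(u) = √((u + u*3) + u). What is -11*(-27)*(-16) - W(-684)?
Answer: -4752 - 6*I*√95 ≈ -4752.0 - 58.481*I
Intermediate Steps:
W(u) = √5*√u (W(u) = √((u + 3*u) + u) = √(4*u + u) = √(5*u) = √5*√u)
-11*(-27)*(-16) - W(-684) = -11*(-27)*(-16) - √5*√(-684) = 297*(-16) - √5*6*I*√19 = -4752 - 6*I*√95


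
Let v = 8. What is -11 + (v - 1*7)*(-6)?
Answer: -17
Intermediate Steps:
-11 + (v - 1*7)*(-6) = -11 + (8 - 1*7)*(-6) = -11 + (8 - 7)*(-6) = -11 + 1*(-6) = -11 - 6 = -17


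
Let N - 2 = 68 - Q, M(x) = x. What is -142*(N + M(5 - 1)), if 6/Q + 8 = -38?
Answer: -242110/23 ≈ -10527.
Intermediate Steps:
Q = -3/23 (Q = 6/(-8 - 38) = 6/(-46) = 6*(-1/46) = -3/23 ≈ -0.13043)
N = 1613/23 (N = 2 + (68 - 1*(-3/23)) = 2 + (68 + 3/23) = 2 + 1567/23 = 1613/23 ≈ 70.130)
-142*(N + M(5 - 1)) = -142*(1613/23 + (5 - 1)) = -142*(1613/23 + 4) = -142*1705/23 = -242110/23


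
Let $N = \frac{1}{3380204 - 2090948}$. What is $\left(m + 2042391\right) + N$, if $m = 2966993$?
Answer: $\frac{6458378378305}{1289256} \approx 5.0094 \cdot 10^{6}$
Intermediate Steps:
$N = \frac{1}{1289256} \approx 7.7564 \cdot 10^{-7}$
$\left(m + 2042391\right) + N = \left(2966993 + 2042391\right) + \frac{1}{1289256} = 5009384 + \frac{1}{1289256} = \frac{6458378378305}{1289256}$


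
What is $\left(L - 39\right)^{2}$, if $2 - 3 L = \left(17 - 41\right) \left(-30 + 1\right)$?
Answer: $\frac{657721}{9} \approx 73080.0$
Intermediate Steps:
$L = - \frac{694}{3}$ ($L = \frac{2}{3} - \frac{\left(17 - 41\right) \left(-30 + 1\right)}{3} = \frac{2}{3} - \frac{\left(-24\right) \left(-29\right)}{3} = \frac{2}{3} - 232 = - \frac{694}{3} \approx -231.33$)
$\left(L - 39\right)^{2} = \left(- \frac{694}{3} - 39\right)^{2} = \left(- \frac{811}{3}\right)^{2} = \frac{657721}{9}$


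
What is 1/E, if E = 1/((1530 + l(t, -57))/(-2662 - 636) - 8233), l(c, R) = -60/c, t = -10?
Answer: -13576985/1649 ≈ -8233.5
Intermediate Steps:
E = -1649/13576985 (E = 1/((1530 - 60/(-10))/(-2662 - 636) - 8233) = 1/((1530 - 60*(-⅒))/(-3298) - 8233) = 1/((1530 + 6)*(-1/3298) - 8233) = 1/(1536*(-1/3298) - 8233) = 1/(-768/1649 - 8233) = 1/(-13576985/1649) = -1649/13576985 ≈ -0.00012146)
1/E = 1/(-1649/13576985) = -13576985/1649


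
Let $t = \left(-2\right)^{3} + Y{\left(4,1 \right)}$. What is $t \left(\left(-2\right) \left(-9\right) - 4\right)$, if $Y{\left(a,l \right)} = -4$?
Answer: $-168$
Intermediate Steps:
$t = -12$ ($t = \left(-2\right)^{3} - 4 = -8 - 4 = -12$)
$t \left(\left(-2\right) \left(-9\right) - 4\right) = - 12 \left(\left(-2\right) \left(-9\right) - 4\right) = - 12 \left(18 - 4\right) = \left(-12\right) 14 = -168$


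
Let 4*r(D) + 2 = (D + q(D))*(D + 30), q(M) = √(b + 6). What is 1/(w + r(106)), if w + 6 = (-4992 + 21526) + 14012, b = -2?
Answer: 2/68423 ≈ 2.9230e-5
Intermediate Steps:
q(M) = 2 (q(M) = √(-2 + 6) = √4 = 2)
w = 30540 (w = -6 + ((-4992 + 21526) + 14012) = -6 + (16534 + 14012) = -6 + 30546 = 30540)
r(D) = -½ + (2 + D)*(30 + D)/4 (r(D) = -½ + ((D + 2)*(D + 30))/4 = -½ + ((2 + D)*(30 + D))/4 = -½ + (2 + D)*(30 + D)/4)
1/(w + r(106)) = 1/(30540 + (29/2 + 8*106 + (¼)*106²)) = 1/(30540 + (29/2 + 848 + (¼)*11236)) = 1/(30540 + (29/2 + 848 + 2809)) = 1/(30540 + 7343/2) = 1/(68423/2) = 2/68423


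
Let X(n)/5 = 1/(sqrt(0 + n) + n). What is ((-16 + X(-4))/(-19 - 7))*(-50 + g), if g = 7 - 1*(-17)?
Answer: -17 - I/2 ≈ -17.0 - 0.5*I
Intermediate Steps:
g = 24 (g = 7 + 17 = 24)
X(n) = 5/(n + sqrt(n)) (X(n) = 5/(sqrt(0 + n) + n) = 5/(sqrt(n) + n) = 5/(n + sqrt(n)))
((-16 + X(-4))/(-19 - 7))*(-50 + g) = ((-16 + 5/(-4 + sqrt(-4)))/(-19 - 7))*(-50 + 24) = ((-16 + 5/(-4 + 2*I))/(-26))*(-26) = ((-16 + 5*((-4 - 2*I)/20))*(-1/26))*(-26) = ((-16 + (-4 - 2*I)/4)*(-1/26))*(-26) = (8/13 - (-4 - 2*I)/104)*(-26) = -16 + (-4 - 2*I)/4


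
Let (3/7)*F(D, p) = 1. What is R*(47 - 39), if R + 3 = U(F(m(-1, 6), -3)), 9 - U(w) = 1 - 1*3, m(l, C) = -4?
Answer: 64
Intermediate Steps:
F(D, p) = 7/3 (F(D, p) = (7/3)*1 = 7/3)
U(w) = 11 (U(w) = 9 - (1 - 1*3) = 9 - (1 - 3) = 9 - 1*(-2) = 9 + 2 = 11)
R = 8 (R = -3 + 11 = 8)
R*(47 - 39) = 8*(47 - 39) = 8*8 = 64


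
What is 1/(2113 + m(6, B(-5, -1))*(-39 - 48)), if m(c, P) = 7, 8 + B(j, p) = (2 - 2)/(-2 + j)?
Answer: 1/1504 ≈ 0.00066489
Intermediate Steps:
B(j, p) = -8 (B(j, p) = -8 + (2 - 2)/(-2 + j) = -8 + 0/(-2 + j) = -8 + 0 = -8)
1/(2113 + m(6, B(-5, -1))*(-39 - 48)) = 1/(2113 + 7*(-39 - 48)) = 1/(2113 + 7*(-87)) = 1/(2113 - 609) = 1/1504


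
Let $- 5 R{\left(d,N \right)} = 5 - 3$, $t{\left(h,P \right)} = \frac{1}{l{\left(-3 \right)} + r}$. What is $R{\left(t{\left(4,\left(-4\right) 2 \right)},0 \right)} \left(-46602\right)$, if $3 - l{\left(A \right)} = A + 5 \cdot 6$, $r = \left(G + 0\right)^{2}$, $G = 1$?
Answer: $\frac{93204}{5} \approx 18641.0$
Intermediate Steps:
$r = 1$ ($r = \left(1 + 0\right)^{2} = 1^{2} = 1$)
$l{\left(A \right)} = -27 - A$ ($l{\left(A \right)} = 3 - \left(A + 5 \cdot 6\right) = 3 - \left(A + 30\right) = 3 - \left(30 + A\right) = -27 - A$)
$t{\left(h,P \right)} = - \frac{1}{23}$ ($t{\left(h,P \right)} = \frac{1}{\left(-27 - -3\right) + 1} = \frac{1}{\left(-27 + 3\right) + 1} = \frac{1}{-24 + 1} = \frac{1}{-23} = - \frac{1}{23}$)
$R{\left(d,N \right)} = - \frac{2}{5}$ ($R{\left(d,N \right)} = - \frac{5 - 3}{5} = \left(- \frac{1}{5}\right) 2 = - \frac{2}{5}$)
$R{\left(t{\left(4,\left(-4\right) 2 \right)},0 \right)} \left(-46602\right) = \left(- \frac{2}{5}\right) \left(-46602\right) = \frac{93204}{5}$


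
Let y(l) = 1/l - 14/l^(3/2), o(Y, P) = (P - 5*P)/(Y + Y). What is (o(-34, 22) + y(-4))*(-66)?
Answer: -2343/34 + 231*I/2 ≈ -68.912 + 115.5*I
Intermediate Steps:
o(Y, P) = -2*P/Y (o(Y, P) = (-4*P)/((2*Y)) = (-4*P)*(1/(2*Y)) = -2*P/Y)
y(l) = 1/l - 14/l^(3/2)
(o(-34, 22) + y(-4))*(-66) = (-2*22/(-34) + (1/(-4) - 7*I/4))*(-66) = (-2*22*(-1/34) + (-¼ - 7*I/4))*(-66) = (22/17 + (-¼ - 7*I/4))*(-66) = (71/68 - 7*I/4)*(-66) = -2343/34 + 231*I/2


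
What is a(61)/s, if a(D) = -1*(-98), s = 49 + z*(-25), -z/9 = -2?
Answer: -98/401 ≈ -0.24439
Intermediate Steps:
z = 18 (z = -9*(-2) = 18)
s = -401 (s = 49 + 18*(-25) = 49 - 450 = -401)
a(D) = 98
a(61)/s = 98/(-401) = 98*(-1/401) = -98/401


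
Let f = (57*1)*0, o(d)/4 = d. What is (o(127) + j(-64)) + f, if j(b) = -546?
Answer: -38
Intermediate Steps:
o(d) = 4*d
f = 0 (f = 57*0 = 0)
(o(127) + j(-64)) + f = (4*127 - 546) + 0 = (508 - 546) + 0 = -38 + 0 = -38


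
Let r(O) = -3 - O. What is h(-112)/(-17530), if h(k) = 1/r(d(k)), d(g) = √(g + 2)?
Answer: 3/2086070 - I*√110/2086070 ≈ 1.4381e-6 - 5.0277e-6*I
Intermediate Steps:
d(g) = √(2 + g)
h(k) = 1/(-3 - √(2 + k))
h(-112)/(-17530) = -1/(3 + √(2 - 112))/(-17530) = -1/(3 + √(-110))*(-1/17530) = -1/(3 + I*√110)*(-1/17530) = 1/(17530*(3 + I*√110))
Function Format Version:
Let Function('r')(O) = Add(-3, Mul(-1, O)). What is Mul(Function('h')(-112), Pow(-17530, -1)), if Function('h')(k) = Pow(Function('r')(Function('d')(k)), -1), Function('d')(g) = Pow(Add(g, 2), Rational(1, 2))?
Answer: Add(Rational(3, 2086070), Mul(Rational(-1, 2086070), I, Pow(110, Rational(1, 2)))) ≈ Add(1.4381e-6, Mul(-5.0277e-6, I))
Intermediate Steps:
Function('d')(g) = Pow(Add(2, g), Rational(1, 2))
Function('h')(k) = Pow(Add(-3, Mul(-1, Pow(Add(2, k), Rational(1, 2)))), -1)
Mul(Function('h')(-112), Pow(-17530, -1)) = Mul(Mul(-1, Pow(Add(3, Pow(Add(2, -112), Rational(1, 2))), -1)), Pow(-17530, -1)) = Mul(Mul(-1, Pow(Add(3, Pow(-110, Rational(1, 2))), -1)), Rational(-1, 17530)) = Mul(Mul(-1, Pow(Add(3, Mul(I, Pow(110, Rational(1, 2)))), -1)), Rational(-1, 17530)) = Mul(Rational(1, 17530), Pow(Add(3, Mul(I, Pow(110, Rational(1, 2)))), -1))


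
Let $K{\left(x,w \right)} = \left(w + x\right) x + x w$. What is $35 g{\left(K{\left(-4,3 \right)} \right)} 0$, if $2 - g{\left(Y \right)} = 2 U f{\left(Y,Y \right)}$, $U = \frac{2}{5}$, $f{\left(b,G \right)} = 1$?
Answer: $0$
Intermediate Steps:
$K{\left(x,w \right)} = w x + x \left(w + x\right)$ ($K{\left(x,w \right)} = x \left(w + x\right) + w x = w x + x \left(w + x\right)$)
$U = \frac{2}{5}$ ($U = 2 \cdot \frac{1}{5} = \frac{2}{5} \approx 0.4$)
$g{\left(Y \right)} = \frac{6}{5}$ ($g{\left(Y \right)} = 2 - 2 \cdot \frac{2}{5} \cdot 1 = 2 - \frac{4}{5} \cdot 1 = 2 - \frac{4}{5} = \frac{6}{5}$)
$35 g{\left(K{\left(-4,3 \right)} \right)} 0 = 35 \cdot \frac{6}{5} \cdot 0 = 42 \cdot 0 = 0$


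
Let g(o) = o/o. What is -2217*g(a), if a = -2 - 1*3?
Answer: -2217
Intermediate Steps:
a = -5 (a = -2 - 3 = -5)
g(o) = 1
-2217*g(a) = -2217*1 = -2217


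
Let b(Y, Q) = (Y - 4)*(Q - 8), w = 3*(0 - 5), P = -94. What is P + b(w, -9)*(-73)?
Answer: -23673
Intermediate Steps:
w = -15 (w = 3*(-5) = -15)
b(Y, Q) = (-8 + Q)*(-4 + Y) (b(Y, Q) = (-4 + Y)*(-8 + Q) = (-8 + Q)*(-4 + Y))
P + b(w, -9)*(-73) = -94 + (32 - 8*(-15) - 4*(-9) - 9*(-15))*(-73) = -94 + (32 + 120 + 36 + 135)*(-73) = -94 + 323*(-73) = -94 - 23579 = -23673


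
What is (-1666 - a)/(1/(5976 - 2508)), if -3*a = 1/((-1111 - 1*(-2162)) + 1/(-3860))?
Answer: -23439261099832/4056859 ≈ -5.7777e+6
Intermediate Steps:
a = -3860/12170577 (a = -1/(3*((-1111 - 1*(-2162)) + 1/(-3860))) = -1/(3*((-1111 + 2162) - 1/3860)) = -1/(3*(1051 - 1/3860)) = -1/(3*4056859/3860) = -⅓*3860/4056859 = -3860/12170577 ≈ -0.00031716)
(-1666 - a)/(1/(5976 - 2508)) = (-1666 - 1*(-3860/12170577))/(1/(5976 - 2508)) = (-1666 + 3860/12170577)/(1/3468) = -20276177422/(12170577*1/3468) = -20276177422/12170577*3468 = -23439261099832/4056859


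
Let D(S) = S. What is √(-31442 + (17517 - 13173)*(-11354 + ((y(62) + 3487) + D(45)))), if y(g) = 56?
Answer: I*√33766946 ≈ 5810.9*I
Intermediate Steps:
√(-31442 + (17517 - 13173)*(-11354 + ((y(62) + 3487) + D(45)))) = √(-31442 + (17517 - 13173)*(-11354 + ((56 + 3487) + 45))) = √(-31442 + 4344*(-11354 + (3543 + 45))) = √(-31442 + 4344*(-11354 + 3588)) = √(-31442 + 4344*(-7766)) = √(-31442 - 33735504) = √(-33766946) = I*√33766946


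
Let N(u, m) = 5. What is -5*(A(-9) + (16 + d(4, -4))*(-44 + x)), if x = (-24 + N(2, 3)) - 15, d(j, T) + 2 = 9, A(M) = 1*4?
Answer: 8950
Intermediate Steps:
A(M) = 4
d(j, T) = 7 (d(j, T) = -2 + 9 = 7)
x = -34 (x = (-24 + 5) - 15 = -19 - 15 = -34)
-5*(A(-9) + (16 + d(4, -4))*(-44 + x)) = -5*(4 + (16 + 7)*(-44 - 34)) = -5*(4 + 23*(-78)) = -5*(4 - 1794) = -5*(-1790) = 8950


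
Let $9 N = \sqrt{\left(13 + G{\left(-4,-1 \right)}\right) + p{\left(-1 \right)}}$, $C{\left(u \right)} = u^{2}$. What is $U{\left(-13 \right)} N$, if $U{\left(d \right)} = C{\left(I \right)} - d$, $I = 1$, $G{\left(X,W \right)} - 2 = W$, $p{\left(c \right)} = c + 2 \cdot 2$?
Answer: $\frac{14 \sqrt{17}}{9} \approx 6.4137$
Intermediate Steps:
$p{\left(c \right)} = 4 + c$ ($p{\left(c \right)} = c + 4 = 4 + c$)
$G{\left(X,W \right)} = 2 + W$
$U{\left(d \right)} = 1 - d$ ($U{\left(d \right)} = 1^{2} - d = 1 - d$)
$N = \frac{\sqrt{17}}{9}$ ($N = \frac{\sqrt{\left(13 + \left(2 - 1\right)\right) + \left(4 - 1\right)}}{9} = \frac{\sqrt{\left(13 + 1\right) + 3}}{9} = \frac{\sqrt{14 + 3}}{9} = \frac{\sqrt{17}}{9} \approx 0.45812$)
$U{\left(-13 \right)} N = \left(1 - -13\right) \frac{\sqrt{17}}{9} = \left(1 + 13\right) \frac{\sqrt{17}}{9} = 14 \frac{\sqrt{17}}{9} = \frac{14 \sqrt{17}}{9}$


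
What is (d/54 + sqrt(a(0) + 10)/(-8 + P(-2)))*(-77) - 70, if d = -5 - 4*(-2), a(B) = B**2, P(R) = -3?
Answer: -1337/18 + 7*sqrt(10) ≈ -52.142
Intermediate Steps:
d = 3 (d = -5 + 8 = 3)
(d/54 + sqrt(a(0) + 10)/(-8 + P(-2)))*(-77) - 70 = (3/54 + sqrt(0**2 + 10)/(-8 - 3))*(-77) - 70 = (3*(1/54) + sqrt(0 + 10)/(-11))*(-77) - 70 = (1/18 + sqrt(10)*(-1/11))*(-77) - 70 = (1/18 - sqrt(10)/11)*(-77) - 70 = (-77/18 + 7*sqrt(10)) - 70 = -1337/18 + 7*sqrt(10)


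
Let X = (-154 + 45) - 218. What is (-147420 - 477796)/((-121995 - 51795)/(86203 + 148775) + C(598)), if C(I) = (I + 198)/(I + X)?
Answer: -6635525570368/23324233 ≈ -2.8449e+5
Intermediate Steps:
X = -327 (X = -109 - 218 = -327)
C(I) = (198 + I)/(-327 + I) (C(I) = (I + 198)/(I - 327) = (198 + I)/(-327 + I))
(-147420 - 477796)/((-121995 - 51795)/(86203 + 148775) + C(598)) = (-147420 - 477796)/((-121995 - 51795)/(86203 + 148775) + (198 + 598)/(-327 + 598)) = -625216/(-173790/234978 + 796/271) = -625216/(-173790*1/234978 + (1/271)*796) = -625216/(-28965/39163 + 796/271) = -625216/23324233/10613173 = -625216*10613173/23324233 = -6635525570368/23324233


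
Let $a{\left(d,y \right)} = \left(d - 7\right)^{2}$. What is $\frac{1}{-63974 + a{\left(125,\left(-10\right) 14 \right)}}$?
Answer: $- \frac{1}{50050} \approx -1.998 \cdot 10^{-5}$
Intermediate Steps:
$a{\left(d,y \right)} = \left(-7 + d\right)^{2}$
$\frac{1}{-63974 + a{\left(125,\left(-10\right) 14 \right)}} = \frac{1}{-63974 + \left(-7 + 125\right)^{2}} = \frac{1}{-63974 + 118^{2}} = \frac{1}{-63974 + 13924} = \frac{1}{-50050} = - \frac{1}{50050}$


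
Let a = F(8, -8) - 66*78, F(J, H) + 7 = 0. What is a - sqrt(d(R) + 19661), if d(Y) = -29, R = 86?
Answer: -5155 - 4*sqrt(1227) ≈ -5295.1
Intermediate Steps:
F(J, H) = -7 (F(J, H) = -7 + 0 = -7)
a = -5155 (a = -7 - 66*78 = -7 - 5148 = -5155)
a - sqrt(d(R) + 19661) = -5155 - sqrt(-29 + 19661) = -5155 - sqrt(19632) = -5155 - 4*sqrt(1227)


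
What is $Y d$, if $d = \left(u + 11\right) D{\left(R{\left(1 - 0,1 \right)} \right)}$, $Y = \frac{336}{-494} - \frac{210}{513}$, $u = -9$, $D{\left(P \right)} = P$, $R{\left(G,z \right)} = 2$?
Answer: $- \frac{9688}{2223} \approx -4.3581$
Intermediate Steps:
$Y = - \frac{2422}{2223}$ ($Y = 336 \left(- \frac{1}{494}\right) - \frac{70}{171} = - \frac{168}{247} - \frac{70}{171} = - \frac{2422}{2223} \approx -1.0895$)
$d = 4$ ($d = \left(-9 + 11\right) 2 = 2 \cdot 2 = 4$)
$Y d = \left(- \frac{2422}{2223}\right) 4 = - \frac{9688}{2223}$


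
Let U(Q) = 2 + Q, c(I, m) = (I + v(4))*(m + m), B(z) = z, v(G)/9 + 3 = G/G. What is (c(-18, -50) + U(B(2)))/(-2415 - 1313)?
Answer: -901/932 ≈ -0.96674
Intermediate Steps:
v(G) = -18 (v(G) = -27 + 9*(G/G) = -27 + 9*1 = -27 + 9 = -18)
c(I, m) = 2*m*(-18 + I) (c(I, m) = (I - 18)*(m + m) = (-18 + I)*(2*m) = 2*m*(-18 + I))
(c(-18, -50) + U(B(2)))/(-2415 - 1313) = (2*(-50)*(-18 - 18) + (2 + 2))/(-2415 - 1313) = (2*(-50)*(-36) + 4)/(-3728) = (3600 + 4)*(-1/3728) = 3604*(-1/3728) = -901/932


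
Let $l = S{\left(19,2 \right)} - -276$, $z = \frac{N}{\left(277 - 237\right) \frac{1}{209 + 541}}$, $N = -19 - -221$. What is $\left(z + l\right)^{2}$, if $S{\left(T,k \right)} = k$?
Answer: $\frac{66113161}{4} \approx 1.6528 \cdot 10^{7}$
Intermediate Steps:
$N = 202$ ($N = -19 + 221 = 202$)
$z = \frac{7575}{2}$ ($z = \frac{202}{\left(277 - 237\right) \frac{1}{209 + 541}} = \frac{202}{40 \cdot \frac{1}{750}} = \frac{202}{\frac{4}{75}} = 202 \cdot \frac{75}{4} = \frac{7575}{2} \approx 3787.5$)
$l = 278$ ($l = 2 - -276 = 2 + 276 = 278$)
$\left(z + l\right)^{2} = \left(\frac{7575}{2} + 278\right)^{2} = \left(\frac{8131}{2}\right)^{2} = \frac{66113161}{4}$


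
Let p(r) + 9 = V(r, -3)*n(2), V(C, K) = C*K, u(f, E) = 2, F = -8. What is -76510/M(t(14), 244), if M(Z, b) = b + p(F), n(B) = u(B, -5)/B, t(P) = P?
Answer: -10930/37 ≈ -295.41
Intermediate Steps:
n(B) = 2/B
p(r) = -9 - 3*r (p(r) = -9 + (r*(-3))*(2/2) = -9 + (-3*r)*(2*(1/2)) = -9 - 3*r*1 = -9 - 3*r)
M(Z, b) = 15 + b (M(Z, b) = b + (-9 - 3*(-8)) = b + (-9 + 24) = b + 15 = 15 + b)
-76510/M(t(14), 244) = -76510/(15 + 244) = -76510/259 = -76510*1/259 = -10930/37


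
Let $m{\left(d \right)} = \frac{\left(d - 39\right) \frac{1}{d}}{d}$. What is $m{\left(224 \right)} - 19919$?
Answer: $- \frac{999455559}{50176} \approx -19919.0$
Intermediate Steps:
$m{\left(d \right)} = \frac{-39 + d}{d^{2}}$ ($m{\left(d \right)} = \frac{\left(d - 39\right) \frac{1}{d}}{d} = \frac{\left(-39 + d\right) \frac{1}{d}}{d} = \frac{\frac{1}{d} \left(-39 + d\right)}{d} = \frac{-39 + d}{d^{2}}$)
$m{\left(224 \right)} - 19919 = \frac{-39 + 224}{50176} - 19919 = \frac{1}{50176} \cdot 185 - 19919 = \frac{185}{50176} - 19919 = - \frac{999455559}{50176}$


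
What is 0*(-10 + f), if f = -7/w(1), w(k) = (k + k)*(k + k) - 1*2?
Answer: 0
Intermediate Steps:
w(k) = -2 + 4*k**2 (w(k) = (2*k)*(2*k) - 2 = 4*k**2 - 2 = -2 + 4*k**2)
f = -7/2 (f = -7/(-2 + 4*1**2) = -7/(-2 + 4*1) = -7/(-2 + 4) = -7/2 ≈ -3.5000)
0*(-10 + f) = 0*(-10 - 7/2) = 0*(-27/2) = 0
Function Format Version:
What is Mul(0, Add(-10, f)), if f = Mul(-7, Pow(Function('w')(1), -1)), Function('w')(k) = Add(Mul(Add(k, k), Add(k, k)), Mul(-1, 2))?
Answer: 0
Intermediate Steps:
Function('w')(k) = Add(-2, Mul(4, Pow(k, 2))) (Function('w')(k) = Add(Mul(Mul(2, k), Mul(2, k)), -2) = Add(Mul(4, Pow(k, 2)), -2) = Add(-2, Mul(4, Pow(k, 2))))
f = Rational(-7, 2) (f = Mul(-7, Pow(Add(-2, Mul(4, Pow(1, 2))), -1)) = Mul(-7, Pow(Add(-2, Mul(4, 1)), -1)) = Mul(-7, Pow(Add(-2, 4), -1)) = Mul(-7, Pow(2, -1)) = Mul(-7, Rational(1, 2)) = Rational(-7, 2) ≈ -3.5000)
Mul(0, Add(-10, f)) = Mul(0, Add(-10, Rational(-7, 2))) = Mul(0, Rational(-27, 2)) = 0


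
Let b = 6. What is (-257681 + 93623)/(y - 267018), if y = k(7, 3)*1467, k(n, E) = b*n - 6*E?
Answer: 27343/38635 ≈ 0.70773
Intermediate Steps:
k(n, E) = -6*E + 6*n (k(n, E) = 6*n - 6*E = -6*E + 6*n)
y = 35208 (y = (-6*3 + 6*7)*1467 = (-18 + 42)*1467 = 24*1467 = 35208)
(-257681 + 93623)/(y - 267018) = (-257681 + 93623)/(35208 - 267018) = -164058/(-231810) = -164058*(-1/231810) = 27343/38635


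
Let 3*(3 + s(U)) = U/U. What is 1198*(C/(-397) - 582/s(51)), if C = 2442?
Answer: 201750987/794 ≈ 2.5409e+5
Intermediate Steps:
s(U) = -8/3 (s(U) = -3 + (U/U)/3 = -3 + (1/3)*1 = -3 + 1/3 = -8/3)
1198*(C/(-397) - 582/s(51)) = 1198*(2442/(-397) - 582/(-8/3)) = 1198*(2442*(-1/397) - 582*(-3/8)) = 1198*(-2442/397 + 873/4) = 1198*(336813/1588) = 201750987/794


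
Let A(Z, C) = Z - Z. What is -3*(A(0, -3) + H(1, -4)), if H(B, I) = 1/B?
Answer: -3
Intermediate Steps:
A(Z, C) = 0
-3*(A(0, -3) + H(1, -4)) = -3*(0 + 1/1) = -3*(0 + 1) = -3*1 = -3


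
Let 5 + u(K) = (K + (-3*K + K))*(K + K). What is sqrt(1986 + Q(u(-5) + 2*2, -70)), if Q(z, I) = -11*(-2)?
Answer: 2*sqrt(502) ≈ 44.811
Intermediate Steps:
u(K) = -5 - 2*K**2 (u(K) = -5 + (K + (-3*K + K))*(K + K) = -5 + (K - 2*K)*(2*K) = -5 + (-K)*(2*K) = -5 - 2*K**2)
Q(z, I) = 22
sqrt(1986 + Q(u(-5) + 2*2, -70)) = sqrt(1986 + 22) = sqrt(2008) = 2*sqrt(502)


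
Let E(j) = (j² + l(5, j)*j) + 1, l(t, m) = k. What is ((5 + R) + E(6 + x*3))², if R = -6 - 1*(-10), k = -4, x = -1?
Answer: 49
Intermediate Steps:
l(t, m) = -4
R = 4 (R = -6 + 10 = 4)
E(j) = 1 + j² - 4*j (E(j) = (j² - 4*j) + 1 = 1 + j² - 4*j)
((5 + R) + E(6 + x*3))² = ((5 + 4) + (1 + (6 - 1*3)² - 4*(6 - 1*3)))² = (9 + (1 + (6 - 3)² - 4*(6 - 3)))² = (9 + (1 + 3² - 4*3))² = (9 + (1 + 9 - 12))² = (9 - 2)² = 7² = 49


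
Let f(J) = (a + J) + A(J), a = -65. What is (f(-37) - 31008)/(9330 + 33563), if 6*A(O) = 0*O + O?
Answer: -186697/257358 ≈ -0.72544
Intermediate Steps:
A(O) = O/6 (A(O) = (0*O + O)/6 = (0 + O)/6 = O/6)
f(J) = -65 + 7*J/6 (f(J) = (-65 + J) + J/6 = -65 + 7*J/6)
(f(-37) - 31008)/(9330 + 33563) = ((-65 + (7/6)*(-37)) - 31008)/(9330 + 33563) = ((-65 - 259/6) - 31008)/42893 = (-649/6 - 31008)*(1/42893) = -186697/6*1/42893 = -186697/257358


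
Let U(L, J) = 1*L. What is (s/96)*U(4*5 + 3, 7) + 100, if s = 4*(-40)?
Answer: 185/3 ≈ 61.667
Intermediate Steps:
U(L, J) = L
s = -160
(s/96)*U(4*5 + 3, 7) + 100 = (-160/96)*(4*5 + 3) + 100 = (-160*1/96)*(20 + 3) + 100 = -5/3*23 + 100 = -115/3 + 100 = 185/3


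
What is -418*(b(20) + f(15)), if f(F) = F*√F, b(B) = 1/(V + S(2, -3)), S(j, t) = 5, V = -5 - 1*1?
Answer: 418 - 6270*√15 ≈ -23866.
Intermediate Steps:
V = -6 (V = -5 - 1 = -6)
b(B) = -1 (b(B) = 1/(-6 + 5) = 1/(-1) = -1)
f(F) = F^(3/2)
-418*(b(20) + f(15)) = -418*(-1 + 15^(3/2)) = -418*(-1 + 15*√15) = 418 - 6270*√15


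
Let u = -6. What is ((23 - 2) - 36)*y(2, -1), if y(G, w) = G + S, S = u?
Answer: 60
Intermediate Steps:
S = -6
y(G, w) = -6 + G (y(G, w) = G - 6 = -6 + G)
((23 - 2) - 36)*y(2, -1) = ((23 - 2) - 36)*(-6 + 2) = (21 - 36)*(-4) = -15*(-4) = 60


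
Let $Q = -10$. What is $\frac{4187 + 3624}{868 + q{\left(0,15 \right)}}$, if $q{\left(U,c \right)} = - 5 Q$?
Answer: $\frac{7811}{918} \approx 8.5087$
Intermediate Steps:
$q{\left(U,c \right)} = 50$ ($q{\left(U,c \right)} = \left(-5\right) \left(-10\right) = 50$)
$\frac{4187 + 3624}{868 + q{\left(0,15 \right)}} = \frac{4187 + 3624}{868 + 50} = \frac{7811}{918}$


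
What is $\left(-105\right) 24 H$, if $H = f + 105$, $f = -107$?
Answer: $5040$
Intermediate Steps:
$H = -2$ ($H = -107 + 105 = -2$)
$\left(-105\right) 24 H = \left(-105\right) 24 \left(-2\right) = \left(-2520\right) \left(-2\right) = 5040$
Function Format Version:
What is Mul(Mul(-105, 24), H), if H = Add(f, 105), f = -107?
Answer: 5040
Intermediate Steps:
H = -2 (H = Add(-107, 105) = -2)
Mul(Mul(-105, 24), H) = Mul(Mul(-105, 24), -2) = Mul(-2520, -2) = 5040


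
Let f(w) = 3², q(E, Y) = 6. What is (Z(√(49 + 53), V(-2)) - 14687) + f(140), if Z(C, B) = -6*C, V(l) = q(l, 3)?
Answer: -14678 - 6*√102 ≈ -14739.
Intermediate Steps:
V(l) = 6
f(w) = 9
(Z(√(49 + 53), V(-2)) - 14687) + f(140) = (-6*√(49 + 53) - 14687) + 9 = (-6*√102 - 14687) + 9 = (-14687 - 6*√102) + 9 = -14678 - 6*√102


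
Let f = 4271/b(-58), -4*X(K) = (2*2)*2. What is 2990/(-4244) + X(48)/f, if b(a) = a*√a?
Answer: -1495/2122 + 116*I*√58/4271 ≈ -0.70452 + 0.20684*I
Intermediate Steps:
X(K) = -2 (X(K) = -2*2*2/4 = -2)
b(a) = a^(3/2)
f = 4271*I*√58/3364 (f = 4271/((-58)^(3/2)) = 4271/((-58*I*√58)) = 4271*(I*√58/3364) = 4271*I*√58/3364 ≈ 9.6691*I)
2990/(-4244) + X(48)/f = 2990/(-4244) - 2*(-58*I*√58/4271) = 2990*(-1/4244) - (-116)*I*√58/4271 = -1495/2122 + 116*I*√58/4271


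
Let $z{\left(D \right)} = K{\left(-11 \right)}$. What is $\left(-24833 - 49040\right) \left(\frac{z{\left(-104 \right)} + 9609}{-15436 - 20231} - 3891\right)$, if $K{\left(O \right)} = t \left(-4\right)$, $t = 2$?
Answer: $\frac{10252826134954}{35667} \approx 2.8746 \cdot 10^{8}$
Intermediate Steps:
$K{\left(O \right)} = -8$ ($K{\left(O \right)} = 2 \left(-4\right) = -8$)
$z{\left(D \right)} = -8$
$\left(-24833 - 49040\right) \left(\frac{z{\left(-104 \right)} + 9609}{-15436 - 20231} - 3891\right) = \left(-24833 - 49040\right) \left(\frac{-8 + 9609}{-15436 - 20231} - 3891\right) = - 73873 \left(\frac{9601}{-35667} - 3891\right) = - 73873 \left(9601 \left(- \frac{1}{35667}\right) - 3891\right) = - 73873 \left(- \frac{9601}{35667} - 3891\right) = \left(-73873\right) \left(- \frac{138789898}{35667}\right) = \frac{10252826134954}{35667}$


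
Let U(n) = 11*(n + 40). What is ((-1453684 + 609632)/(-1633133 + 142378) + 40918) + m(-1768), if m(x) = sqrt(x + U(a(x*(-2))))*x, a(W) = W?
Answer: 60999557142/1490755 - 14144*sqrt(587) ≈ -3.0176e+5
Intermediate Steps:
U(n) = 440 + 11*n (U(n) = 11*(40 + n) = 440 + 11*n)
m(x) = x*sqrt(440 - 21*x) (m(x) = sqrt(x + (440 + 11*(x*(-2))))*x = sqrt(x + (440 + 11*(-2*x)))*x = sqrt(x + (440 - 22*x))*x = sqrt(440 - 21*x)*x = x*sqrt(440 - 21*x))
((-1453684 + 609632)/(-1633133 + 142378) + 40918) + m(-1768) = ((-1453684 + 609632)/(-1633133 + 142378) + 40918) - 1768*sqrt(440 - 21*(-1768)) = (-844052/(-1490755) + 40918) - 1768*sqrt(440 + 37128) = (-844052*(-1/1490755) + 40918) - 14144*sqrt(587) = (844052/1490755 + 40918) - 14144*sqrt(587) = 60999557142/1490755 - 14144*sqrt(587)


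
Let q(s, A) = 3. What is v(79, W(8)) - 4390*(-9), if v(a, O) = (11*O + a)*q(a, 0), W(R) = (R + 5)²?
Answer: 45324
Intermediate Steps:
W(R) = (5 + R)²
v(a, O) = 3*a + 33*O (v(a, O) = (11*O + a)*3 = (a + 11*O)*3 = 3*a + 33*O)
v(79, W(8)) - 4390*(-9) = (3*79 + 33*(5 + 8)²) - 4390*(-9) = (237 + 33*13²) - 1*(-39510) = (237 + 33*169) + 39510 = (237 + 5577) + 39510 = 5814 + 39510 = 45324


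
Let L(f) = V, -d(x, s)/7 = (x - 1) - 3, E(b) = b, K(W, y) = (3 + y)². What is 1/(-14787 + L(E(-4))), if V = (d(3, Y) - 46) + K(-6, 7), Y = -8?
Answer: -1/14726 ≈ -6.7907e-5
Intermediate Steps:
d(x, s) = 28 - 7*x (d(x, s) = -7*((x - 1) - 3) = -7*((-1 + x) - 3) = -7*(-4 + x) = 28 - 7*x)
V = 61 (V = ((28 - 7*3) - 46) + (3 + 7)² = ((28 - 21) - 46) + 10² = (7 - 46) + 100 = -39 + 100 = 61)
L(f) = 61
1/(-14787 + L(E(-4))) = 1/(-14787 + 61) = 1/(-14726) = -1/14726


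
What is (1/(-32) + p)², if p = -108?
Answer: 11950849/1024 ≈ 11671.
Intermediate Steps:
(1/(-32) + p)² = (1/(-32) - 108)² = (-1/32 - 108)² = (-3457/32)² = 11950849/1024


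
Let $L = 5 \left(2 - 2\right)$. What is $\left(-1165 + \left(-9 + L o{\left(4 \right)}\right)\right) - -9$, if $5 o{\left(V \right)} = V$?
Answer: $-1165$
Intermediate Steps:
$o{\left(V \right)} = \frac{V}{5}$
$L = 0$ ($L = 5 \cdot 0 = 0$)
$\left(-1165 + \left(-9 + L o{\left(4 \right)}\right)\right) - -9 = \left(-1165 - \left(9 + 0 \cdot \frac{1}{5} \cdot 4\right)\right) - -9 = \left(-1165 + \left(-9 + 0 \cdot \frac{4}{5}\right)\right) + \left(-2214 + 2223\right) = \left(-1165 + \left(-9 + 0\right)\right) + 9 = \left(-1165 - 9\right) + 9 = -1174 + 9 = -1165$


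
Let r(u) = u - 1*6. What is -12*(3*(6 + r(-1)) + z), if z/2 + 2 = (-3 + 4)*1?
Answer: 60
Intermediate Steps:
z = -2 (z = -4 + 2*((-3 + 4)*1) = -4 + 2*(1*1) = -4 + 2*1 = -4 + 2 = -2)
r(u) = -6 + u (r(u) = u - 6 = -6 + u)
-12*(3*(6 + r(-1)) + z) = -12*(3*(6 + (-6 - 1)) - 2) = -12*(3*(6 - 7) - 2) = -12*(3*(-1) - 2) = -12*(-3 - 2) = -12*(-5) = 60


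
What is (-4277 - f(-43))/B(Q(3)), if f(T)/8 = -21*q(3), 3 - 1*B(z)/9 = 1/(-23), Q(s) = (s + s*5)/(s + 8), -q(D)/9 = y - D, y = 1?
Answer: -4117/90 ≈ -45.744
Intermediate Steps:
q(D) = -9 + 9*D (q(D) = -9*(1 - D) = -9 + 9*D)
Q(s) = 6*s/(8 + s) (Q(s) = (s + 5*s)/(8 + s) = (6*s)/(8 + s) = 6*s/(8 + s))
B(z) = 630/23 (B(z) = 27 - 9/(-23) = 27 - 9*(-1/23) = 27 + 9/23 = 630/23)
f(T) = -3024 (f(T) = 8*(-21*(-9 + 9*3)) = 8*(-21*(-9 + 27)) = 8*(-21*18) = 8*(-378) = -3024)
(-4277 - f(-43))/B(Q(3)) = (-4277 - 1*(-3024))/(630/23) = (-4277 + 3024)*(23/630) = -1253*23/630 = -4117/90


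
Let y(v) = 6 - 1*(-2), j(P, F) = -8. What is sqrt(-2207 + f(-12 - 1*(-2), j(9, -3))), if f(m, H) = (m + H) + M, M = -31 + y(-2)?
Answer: 2*I*sqrt(562) ≈ 47.413*I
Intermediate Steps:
y(v) = 8 (y(v) = 6 + 2 = 8)
M = -23 (M = -31 + 8 = -23)
f(m, H) = -23 + H + m (f(m, H) = (m + H) - 23 = (H + m) - 23 = -23 + H + m)
sqrt(-2207 + f(-12 - 1*(-2), j(9, -3))) = sqrt(-2207 + (-23 - 8 + (-12 - 1*(-2)))) = sqrt(-2207 + (-23 - 8 + (-12 + 2))) = sqrt(-2207 + (-23 - 8 - 10)) = sqrt(-2207 - 41) = sqrt(-2248) = 2*I*sqrt(562)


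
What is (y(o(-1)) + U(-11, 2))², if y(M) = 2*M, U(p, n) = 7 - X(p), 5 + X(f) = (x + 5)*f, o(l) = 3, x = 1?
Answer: 7056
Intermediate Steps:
X(f) = -5 + 6*f (X(f) = -5 + (1 + 5)*f = -5 + 6*f)
U(p, n) = 12 - 6*p (U(p, n) = 7 - (-5 + 6*p) = 7 + (5 - 6*p) = 12 - 6*p)
(y(o(-1)) + U(-11, 2))² = (2*3 + (12 - 6*(-11)))² = (6 + (12 + 66))² = (6 + 78)² = 84² = 7056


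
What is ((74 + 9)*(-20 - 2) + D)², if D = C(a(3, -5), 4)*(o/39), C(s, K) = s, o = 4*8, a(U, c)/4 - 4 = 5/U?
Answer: 44717869156/13689 ≈ 3.2667e+6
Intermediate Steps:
a(U, c) = 16 + 20/U (a(U, c) = 16 + 4*(5/U) = 16 + 20/U)
o = 32
D = 2176/117 (D = (16 + 20/3)*(32/39) = (68/3)*(32/39) = 2176/117 ≈ 18.598)
((74 + 9)*(-20 - 2) + D)² = ((74 + 9)*(-20 - 2) + 2176/117)² = (83*(-22) + 2176/117)² = (-1826 + 2176/117)² = (-211466/117)² = 44717869156/13689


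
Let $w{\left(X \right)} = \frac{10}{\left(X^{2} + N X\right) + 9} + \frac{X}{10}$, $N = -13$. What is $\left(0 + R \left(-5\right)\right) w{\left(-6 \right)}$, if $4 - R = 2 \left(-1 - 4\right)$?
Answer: $\frac{4466}{123} \approx 36.309$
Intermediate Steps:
$R = 14$ ($R = 4 - 2 \left(-1 - 4\right) = 4 - 2 \left(-5\right) = 4 - -10 = 4 + 10 = 14$)
$w{\left(X \right)} = \frac{10}{9 + X^{2} - 13 X} + \frac{X}{10}$ ($w{\left(X \right)} = \frac{10}{\left(X^{2} - 13 X\right) + 9} + \frac{X}{10} = \frac{10}{9 + X^{2} - 13 X} + X \frac{1}{10} = \frac{10}{9 + X^{2} - 13 X} + \frac{X}{10}$)
$\left(0 + R \left(-5\right)\right) w{\left(-6 \right)} = \left(0 + 14 \left(-5\right)\right) \frac{100 + \left(-6\right)^{3} - 13 \left(-6\right)^{2} + 9 \left(-6\right)}{10 \left(9 + \left(-6\right)^{2} - -78\right)} = \left(0 - 70\right) \frac{100 - 216 - 468 - 54}{10 \left(9 + 36 + 78\right)} = - 70 \frac{100 - 216 - 468 - 54}{10 \cdot 123} = - 70 \cdot \frac{1}{10} \cdot \frac{1}{123} \left(-638\right) = \left(-70\right) \left(- \frac{319}{615}\right) = \frac{4466}{123}$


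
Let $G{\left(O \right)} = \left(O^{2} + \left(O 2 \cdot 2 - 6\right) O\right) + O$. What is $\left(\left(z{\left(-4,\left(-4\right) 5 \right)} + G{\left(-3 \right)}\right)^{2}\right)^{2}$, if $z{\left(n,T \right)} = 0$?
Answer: $12960000$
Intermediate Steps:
$G{\left(O \right)} = O + O^{2} + O \left(-6 + 4 O\right)$ ($G{\left(O \right)} = \left(O^{2} + \left(2 O 2 - 6\right) O\right) + O = \left(O^{2} + \left(4 O - 6\right) O\right) + O = \left(O^{2} + \left(-6 + 4 O\right) O\right) + O = \left(O^{2} + O \left(-6 + 4 O\right)\right) + O = O + O^{2} + O \left(-6 + 4 O\right)$)
$\left(\left(z{\left(-4,\left(-4\right) 5 \right)} + G{\left(-3 \right)}\right)^{2}\right)^{2} = \left(\left(0 + 5 \left(-3\right) \left(-1 - 3\right)\right)^{2}\right)^{2} = \left(\left(0 + 5 \left(-3\right) \left(-4\right)\right)^{2}\right)^{2} = \left(\left(0 + 60\right)^{2}\right)^{2} = \left(60^{2}\right)^{2} = 3600^{2} = 12960000$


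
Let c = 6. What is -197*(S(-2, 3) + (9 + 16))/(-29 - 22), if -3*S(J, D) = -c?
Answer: 1773/17 ≈ 104.29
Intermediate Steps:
S(J, D) = 2 (S(J, D) = -(-1)*6/3 = -⅓*(-6) = 2)
-197*(S(-2, 3) + (9 + 16))/(-29 - 22) = -197*(2 + (9 + 16))/(-29 - 22) = -197*(2 + 25)/(-51) = -5319*(-1)/51 = -197*(-9/17) = 1773/17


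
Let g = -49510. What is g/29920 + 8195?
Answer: 24514489/2992 ≈ 8193.3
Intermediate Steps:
g/29920 + 8195 = -49510/29920 + 8195 = -49510*1/29920 + 8195 = -4951/2992 + 8195 = 24514489/2992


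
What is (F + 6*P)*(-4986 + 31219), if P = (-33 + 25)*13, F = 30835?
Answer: 792525163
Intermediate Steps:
P = -104 (P = -8*13 = -104)
(F + 6*P)*(-4986 + 31219) = (30835 + 6*(-104))*(-4986 + 31219) = (30835 - 624)*26233 = 30211*26233 = 792525163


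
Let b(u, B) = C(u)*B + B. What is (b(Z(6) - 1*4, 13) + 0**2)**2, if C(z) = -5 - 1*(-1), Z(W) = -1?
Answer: 1521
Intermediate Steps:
C(z) = -4 (C(z) = -5 + 1 = -4)
b(u, B) = -3*B (b(u, B) = -4*B + B = -3*B)
(b(Z(6) - 1*4, 13) + 0**2)**2 = (-3*13 + 0**2)**2 = (-39 + 0)**2 = (-39)**2 = 1521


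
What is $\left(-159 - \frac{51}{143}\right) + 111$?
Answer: $- \frac{6915}{143} \approx -48.357$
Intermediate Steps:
$\left(-159 - \frac{51}{143}\right) + 111 = - \frac{22788}{143} + 111 = - \frac{6915}{143}$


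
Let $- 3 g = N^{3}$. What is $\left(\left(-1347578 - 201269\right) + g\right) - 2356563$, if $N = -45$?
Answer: $-3875035$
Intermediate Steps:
$g = 30375$ ($g = - \frac{\left(-45\right)^{3}}{3} = \left(- \frac{1}{3}\right) \left(-91125\right) = 30375$)
$\left(\left(-1347578 - 201269\right) + g\right) - 2356563 = \left(\left(-1347578 - 201269\right) + 30375\right) - 2356563 = \left(-1548847 + 30375\right) - 2356563 = -1518472 - 2356563 = -3875035$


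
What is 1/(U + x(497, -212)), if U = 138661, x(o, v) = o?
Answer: 1/139158 ≈ 7.1861e-6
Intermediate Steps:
1/(U + x(497, -212)) = 1/(138661 + 497) = 1/139158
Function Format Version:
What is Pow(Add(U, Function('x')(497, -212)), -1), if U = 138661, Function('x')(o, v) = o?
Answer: Rational(1, 139158) ≈ 7.1861e-6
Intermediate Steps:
Pow(Add(U, Function('x')(497, -212)), -1) = Pow(Add(138661, 497), -1) = Pow(139158, -1) = Rational(1, 139158)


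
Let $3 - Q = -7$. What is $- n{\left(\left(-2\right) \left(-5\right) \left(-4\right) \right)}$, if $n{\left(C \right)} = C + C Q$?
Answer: $440$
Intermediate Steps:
$Q = 10$ ($Q = 3 - -7 = 3 + 7 = 10$)
$n{\left(C \right)} = 11 C$ ($n{\left(C \right)} = C + C 10 = C + 10 C = 11 C$)
$- n{\left(\left(-2\right) \left(-5\right) \left(-4\right) \right)} = - 11 \left(-2\right) \left(-5\right) \left(-4\right) = - 11 \cdot 10 \left(-4\right) = - 11 \left(-40\right) = \left(-1\right) \left(-440\right) = 440$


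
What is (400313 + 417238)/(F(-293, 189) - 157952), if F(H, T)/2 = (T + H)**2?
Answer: -272517/45440 ≈ -5.9973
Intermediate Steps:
F(H, T) = 2*(H + T)**2 (F(H, T) = 2*(T + H)**2 = 2*(H + T)**2)
(400313 + 417238)/(F(-293, 189) - 157952) = (400313 + 417238)/(2*(-293 + 189)**2 - 157952) = 817551/(2*(-104)**2 - 157952) = 817551/(2*10816 - 157952) = 817551/(21632 - 157952) = 817551/(-136320) = 817551*(-1/136320) = -272517/45440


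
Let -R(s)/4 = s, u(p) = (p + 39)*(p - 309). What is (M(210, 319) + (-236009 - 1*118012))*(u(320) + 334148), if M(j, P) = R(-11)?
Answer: -119678561769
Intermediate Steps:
u(p) = (-309 + p)*(39 + p) (u(p) = (39 + p)*(-309 + p) = (-309 + p)*(39 + p))
R(s) = -4*s
M(j, P) = 44 (M(j, P) = -4*(-11) = 44)
(M(210, 319) + (-236009 - 1*118012))*(u(320) + 334148) = (44 + (-236009 - 1*118012))*((-12051 + 320**2 - 270*320) + 334148) = (44 + (-236009 - 118012))*((-12051 + 102400 - 86400) + 334148) = (44 - 354021)*(3949 + 334148) = -353977*338097 = -119678561769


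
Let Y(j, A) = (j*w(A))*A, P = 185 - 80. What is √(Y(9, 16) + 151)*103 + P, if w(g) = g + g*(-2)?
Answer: 105 + 103*I*√2153 ≈ 105.0 + 4779.2*I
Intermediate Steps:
P = 105
w(g) = -g (w(g) = g - 2*g = -g)
Y(j, A) = -j*A² (Y(j, A) = (j*(-A))*A = (-A*j)*A = -j*A²)
√(Y(9, 16) + 151)*103 + P = √(-1*9*16² + 151)*103 + 105 = √(-1*9*256 + 151)*103 + 105 = √(-2304 + 151)*103 + 105 = √(-2153)*103 + 105 = (I*√2153)*103 + 105 = 103*I*√2153 + 105 = 105 + 103*I*√2153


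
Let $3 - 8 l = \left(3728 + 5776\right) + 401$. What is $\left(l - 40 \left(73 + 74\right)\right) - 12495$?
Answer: $- \frac{78451}{4} \approx -19613.0$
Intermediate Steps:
$l = - \frac{4951}{4}$ ($l = \frac{3}{8} - \frac{\left(3728 + 5776\right) + 401}{8} = \frac{3}{8} - \frac{9504 + 401}{8} = \frac{3}{8} - \frac{9905}{8} = - \frac{4951}{4} \approx -1237.8$)
$\left(l - 40 \left(73 + 74\right)\right) - 12495 = \left(- \frac{4951}{4} - 40 \left(73 + 74\right)\right) - 12495 = \left(- \frac{4951}{4} - 5880\right) - 12495 = - \frac{28471}{4} - 12495 = - \frac{78451}{4}$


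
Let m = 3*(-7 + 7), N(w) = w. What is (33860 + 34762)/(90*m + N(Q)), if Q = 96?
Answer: 11437/16 ≈ 714.81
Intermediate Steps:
m = 0 (m = 3*0 = 0)
(33860 + 34762)/(90*m + N(Q)) = (33860 + 34762)/(90*0 + 96) = 68622/(0 + 96) = 68622/96 = 68622*(1/96) = 11437/16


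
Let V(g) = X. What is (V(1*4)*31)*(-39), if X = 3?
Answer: -3627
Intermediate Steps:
V(g) = 3
(V(1*4)*31)*(-39) = (3*31)*(-39) = 93*(-39) = -3627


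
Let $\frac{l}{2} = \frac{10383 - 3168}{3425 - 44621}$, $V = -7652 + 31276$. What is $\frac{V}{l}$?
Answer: $- \frac{162202384}{2405} \approx -67444.0$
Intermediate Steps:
$V = 23624$
$l = - \frac{2405}{6866}$ ($l = 2 \frac{10383 - 3168}{3425 - 44621} = 2 \frac{7215}{-41196} = 2 \cdot 7215 \left(- \frac{1}{41196}\right) = 2 \left(- \frac{2405}{13732}\right) = - \frac{2405}{6866} \approx -0.35028$)
$\frac{V}{l} = \frac{23624}{- \frac{2405}{6866}} = 23624 \left(- \frac{6866}{2405}\right) = - \frac{162202384}{2405}$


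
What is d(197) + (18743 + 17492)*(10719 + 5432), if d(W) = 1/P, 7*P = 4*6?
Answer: 14045555647/24 ≈ 5.8523e+8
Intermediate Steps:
P = 24/7 (P = (4*6)/7 = (1/7)*24 = 24/7 ≈ 3.4286)
d(W) = 7/24 (d(W) = 1/(24/7) = 7/24)
d(197) + (18743 + 17492)*(10719 + 5432) = 7/24 + (18743 + 17492)*(10719 + 5432) = 7/24 + 36235*16151 = 7/24 + 585231485 = 14045555647/24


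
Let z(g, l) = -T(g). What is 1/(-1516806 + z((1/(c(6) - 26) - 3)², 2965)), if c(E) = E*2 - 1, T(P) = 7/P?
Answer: -2116/3209563071 ≈ -6.5928e-7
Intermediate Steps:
c(E) = -1 + 2*E (c(E) = 2*E - 1 = -1 + 2*E)
z(g, l) = -7/g
1/(-1516806 + z((1/(c(6) - 26) - 3)², 2965)) = 1/(-1516806 - 7/(1/((-1 + 2*6) - 26) - 3)²) = 1/(-1516806 - 7/(1/((-1 + 12) - 26) - 3)²) = 1/(-1516806 - 7/(1/(11 - 26) - 3)²) = 1/(-1516806 - 7/(1/(-15) - 3)²) = 1/(-1516806 - 7/(-1/15 - 3)²) = 1/(-1516806 - 7/((-46/15)²)) = 1/(-1516806 - 7/2116/225) = 1/(-1516806 - 7*225/2116) = 1/(-1516806 - 1575/2116) = 1/(-3209563071/2116) = -2116/3209563071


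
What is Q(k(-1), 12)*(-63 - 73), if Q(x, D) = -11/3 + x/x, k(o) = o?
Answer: 1088/3 ≈ 362.67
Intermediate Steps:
Q(x, D) = -8/3 (Q(x, D) = -11*1/3 + 1 = -11/3 + 1 = -8/3)
Q(k(-1), 12)*(-63 - 73) = -8*(-63 - 73)/3 = -8/3*(-136) = 1088/3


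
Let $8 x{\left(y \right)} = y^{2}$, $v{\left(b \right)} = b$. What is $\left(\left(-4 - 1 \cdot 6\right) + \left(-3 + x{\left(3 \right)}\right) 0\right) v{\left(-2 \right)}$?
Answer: $20$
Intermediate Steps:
$x{\left(y \right)} = \frac{y^{2}}{8}$
$\left(\left(-4 - 1 \cdot 6\right) + \left(-3 + x{\left(3 \right)}\right) 0\right) v{\left(-2 \right)} = \left(\left(-4 - 1 \cdot 6\right) + \left(-3 + \frac{3^{2}}{8}\right) 0\right) \left(-2\right) = \left(\left(-4 - 6\right) + \left(-3 + \frac{1}{8} \cdot 9\right) 0\right) \left(-2\right) = \left(\left(-4 - 6\right) + \left(-3 + \frac{9}{8}\right) 0\right) \left(-2\right) = \left(-10 - 0\right) \left(-2\right) = \left(-10 + 0\right) \left(-2\right) = \left(-10\right) \left(-2\right) = 20$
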